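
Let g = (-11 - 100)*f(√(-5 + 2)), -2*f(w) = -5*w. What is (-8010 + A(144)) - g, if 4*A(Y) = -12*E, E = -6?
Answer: -7992 + 555*I*√3/2 ≈ -7992.0 + 480.64*I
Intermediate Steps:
f(w) = 5*w/2 (f(w) = -(-5)*w/2 = 5*w/2)
A(Y) = 18 (A(Y) = (-12*(-6))/4 = (¼)*72 = 18)
g = -555*I*√3/2 (g = (-11 - 100)*(5*√(-5 + 2)/2) = -555*√(-3)/2 = -555*I*√3/2 ≈ -480.64*I)
(-8010 + A(144)) - g = (-8010 + 18) - (-555)*I*√3/2 = -7992 + 555*I*√3/2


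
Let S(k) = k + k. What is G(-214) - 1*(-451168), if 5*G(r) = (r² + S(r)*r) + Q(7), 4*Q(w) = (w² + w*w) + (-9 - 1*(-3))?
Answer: 2393251/5 ≈ 4.7865e+5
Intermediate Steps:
Q(w) = -3/2 + w²/2 (Q(w) = ((w² + w*w) + (-9 - 1*(-3)))/4 = ((w² + w²) + (-9 + 3))/4 = (2*w² - 6)/4 = (-6 + 2*w²)/4 = -3/2 + w²/2)
S(k) = 2*k
G(r) = 23/5 + 3*r²/5 (G(r) = ((r² + (2*r)*r) + (-3/2 + (½)*7²))/5 = ((r² + 2*r²) + (-3/2 + (½)*49))/5 = (3*r² + (-3/2 + 49/2))/5 = (3*r² + 23)/5 = (23 + 3*r²)/5 = 23/5 + 3*r²/5)
G(-214) - 1*(-451168) = (23/5 + (⅗)*(-214)²) - 1*(-451168) = (23/5 + (⅗)*45796) + 451168 = (23/5 + 137388/5) + 451168 = 137411/5 + 451168 = 2393251/5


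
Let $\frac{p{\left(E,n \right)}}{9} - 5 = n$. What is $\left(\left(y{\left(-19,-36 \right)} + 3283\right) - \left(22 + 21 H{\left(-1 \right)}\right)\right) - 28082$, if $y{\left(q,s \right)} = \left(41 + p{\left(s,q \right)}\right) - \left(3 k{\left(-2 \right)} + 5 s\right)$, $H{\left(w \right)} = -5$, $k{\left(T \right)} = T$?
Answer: $-24615$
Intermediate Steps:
$p{\left(E,n \right)} = 45 + 9 n$
$y{\left(q,s \right)} = 92 - 5 s + 9 q$ ($y{\left(q,s \right)} = \left(41 + \left(45 + 9 q\right)\right) - \left(-6 + 5 s\right) = \left(86 + 9 q\right) - \left(-6 + 5 s\right) = 92 - 5 s + 9 q$)
$\left(\left(y{\left(-19,-36 \right)} + 3283\right) - \left(22 + 21 H{\left(-1 \right)}\right)\right) - 28082 = \left(\left(\left(92 - -180 + 9 \left(-19\right)\right) + 3283\right) - -83\right) - 28082 = \left(\left(\left(92 + 180 - 171\right) + 3283\right) + \left(-22 + 105\right)\right) - 28082 = \left(\left(101 + 3283\right) + 83\right) - 28082 = \left(3384 + 83\right) - 28082 = 3467 - 28082 = -24615$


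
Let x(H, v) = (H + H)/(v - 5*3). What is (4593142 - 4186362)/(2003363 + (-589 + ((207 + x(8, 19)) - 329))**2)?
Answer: 101695/625803 ≈ 0.16250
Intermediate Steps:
x(H, v) = 2*H/(-15 + v) (x(H, v) = (2*H)/(v - 15) = (2*H)/(-15 + v) = 2*H/(-15 + v))
(4593142 - 4186362)/(2003363 + (-589 + ((207 + x(8, 19)) - 329))**2) = (4593142 - 4186362)/(2003363 + (-589 + ((207 + 2*8/(-15 + 19)) - 329))**2) = 406780/(2003363 + (-589 + ((207 + 2*8/4) - 329))**2) = 406780/(2003363 + (-589 + ((207 + 2*8*(1/4)) - 329))**2) = 406780/(2003363 + (-589 + ((207 + 4) - 329))**2) = 406780/(2003363 + (-589 + (211 - 329))**2) = 406780/(2003363 + (-589 - 118)**2) = 406780/(2003363 + (-707)**2) = 406780/(2003363 + 499849) = 406780/2503212 = 406780*(1/2503212) = 101695/625803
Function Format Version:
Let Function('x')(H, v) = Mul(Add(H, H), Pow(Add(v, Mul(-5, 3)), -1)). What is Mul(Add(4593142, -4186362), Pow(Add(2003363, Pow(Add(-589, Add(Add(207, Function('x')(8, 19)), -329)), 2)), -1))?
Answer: Rational(101695, 625803) ≈ 0.16250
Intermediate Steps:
Function('x')(H, v) = Mul(2, H, Pow(Add(-15, v), -1)) (Function('x')(H, v) = Mul(Mul(2, H), Pow(Add(v, -15), -1)) = Mul(Mul(2, H), Pow(Add(-15, v), -1)) = Mul(2, H, Pow(Add(-15, v), -1)))
Mul(Add(4593142, -4186362), Pow(Add(2003363, Pow(Add(-589, Add(Add(207, Function('x')(8, 19)), -329)), 2)), -1)) = Mul(Add(4593142, -4186362), Pow(Add(2003363, Pow(Add(-589, Add(Add(207, Mul(2, 8, Pow(Add(-15, 19), -1))), -329)), 2)), -1)) = Mul(406780, Pow(Add(2003363, Pow(Add(-589, Add(Add(207, Mul(2, 8, Pow(4, -1))), -329)), 2)), -1)) = Mul(406780, Pow(Add(2003363, Pow(Add(-589, Add(Add(207, Mul(2, 8, Rational(1, 4))), -329)), 2)), -1)) = Mul(406780, Pow(Add(2003363, Pow(Add(-589, Add(Add(207, 4), -329)), 2)), -1)) = Mul(406780, Pow(Add(2003363, Pow(Add(-589, Add(211, -329)), 2)), -1)) = Mul(406780, Pow(Add(2003363, Pow(Add(-589, -118), 2)), -1)) = Mul(406780, Pow(Add(2003363, Pow(-707, 2)), -1)) = Mul(406780, Pow(Add(2003363, 499849), -1)) = Mul(406780, Pow(2503212, -1)) = Mul(406780, Rational(1, 2503212)) = Rational(101695, 625803)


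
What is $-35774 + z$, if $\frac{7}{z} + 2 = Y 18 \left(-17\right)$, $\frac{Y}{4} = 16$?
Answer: $- \frac{100095653}{2798} \approx -35774.0$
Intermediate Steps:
$Y = 64$ ($Y = 4 \cdot 16 = 64$)
$z = - \frac{1}{2798}$ ($z = \frac{7}{-2 + 64 \cdot 18 \left(-17\right)} = \frac{7}{-2 + 1152 \left(-17\right)} = \frac{7}{-2 - 19584} = \frac{7}{-19586} = 7 \left(- \frac{1}{19586}\right) = - \frac{1}{2798} \approx -0.0003574$)
$-35774 + z = -35774 - \frac{1}{2798} = - \frac{100095653}{2798}$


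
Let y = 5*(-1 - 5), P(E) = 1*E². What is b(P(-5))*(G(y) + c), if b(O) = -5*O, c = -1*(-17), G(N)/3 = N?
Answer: 9125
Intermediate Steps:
P(E) = E²
y = -30 (y = 5*(-6) = -30)
G(N) = 3*N
c = 17
b(P(-5))*(G(y) + c) = (-5*(-5)²)*(3*(-30) + 17) = (-5*25)*(-90 + 17) = -125*(-73) = 9125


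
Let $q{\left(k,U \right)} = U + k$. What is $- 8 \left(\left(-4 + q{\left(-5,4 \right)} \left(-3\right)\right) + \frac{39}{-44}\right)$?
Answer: $\frac{166}{11} \approx 15.091$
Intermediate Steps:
$- 8 \left(\left(-4 + q{\left(-5,4 \right)} \left(-3\right)\right) + \frac{39}{-44}\right) = - 8 \left(\left(-4 + \left(4 - 5\right) \left(-3\right)\right) + \frac{39}{-44}\right) = - 8 \left(\left(-4 - -3\right) + 39 \left(- \frac{1}{44}\right)\right) = - 8 \left(\left(-4 + 3\right) - \frac{39}{44}\right) = - 8 \left(-1 - \frac{39}{44}\right) = \left(-8\right) \left(- \frac{83}{44}\right) = \frac{166}{11}$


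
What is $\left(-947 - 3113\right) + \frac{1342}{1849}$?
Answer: $- \frac{7505598}{1849} \approx -4059.3$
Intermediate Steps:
$\left(-947 - 3113\right) + \frac{1342}{1849} = -4060 + 1342 \cdot \frac{1}{1849} = -4060 + \frac{1342}{1849} = - \frac{7505598}{1849}$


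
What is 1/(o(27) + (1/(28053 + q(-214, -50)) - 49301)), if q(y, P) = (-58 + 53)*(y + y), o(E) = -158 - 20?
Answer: -30193/1493919446 ≈ -2.0211e-5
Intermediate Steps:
o(E) = -178
q(y, P) = -10*y
1/(o(27) + (1/(28053 + q(-214, -50)) - 49301)) = 1/(-178 + (1/(28053 - 10*(-214)) - 49301)) = 1/(-178 + (1/(28053 + 2140) - 49301)) = 1/(-178 + (1/30193 - 49301)) = 1/(-178 - 1488545092/30193) = 1/(-1493919446/30193) = -30193/1493919446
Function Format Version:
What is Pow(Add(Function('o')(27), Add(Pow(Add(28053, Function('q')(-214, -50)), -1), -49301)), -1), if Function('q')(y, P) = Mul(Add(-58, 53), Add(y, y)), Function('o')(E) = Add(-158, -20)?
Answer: Rational(-30193, 1493919446) ≈ -2.0211e-5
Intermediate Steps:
Function('o')(E) = -178
Function('q')(y, P) = Mul(-10, y) (Function('q')(y, P) = Mul(-5, Mul(2, y)) = Mul(-10, y))
Pow(Add(Function('o')(27), Add(Pow(Add(28053, Function('q')(-214, -50)), -1), -49301)), -1) = Pow(Add(-178, Add(Pow(Add(28053, Mul(-10, -214)), -1), -49301)), -1) = Pow(Add(-178, Add(Pow(Add(28053, 2140), -1), -49301)), -1) = Pow(Add(-178, Add(Pow(30193, -1), -49301)), -1) = Pow(Add(-178, Add(Rational(1, 30193), -49301)), -1) = Pow(Add(-178, Rational(-1488545092, 30193)), -1) = Pow(Rational(-1493919446, 30193), -1) = Rational(-30193, 1493919446)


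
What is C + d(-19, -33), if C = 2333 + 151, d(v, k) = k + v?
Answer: 2432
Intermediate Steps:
C = 2484
C + d(-19, -33) = 2484 + (-33 - 19) = 2484 - 52 = 2432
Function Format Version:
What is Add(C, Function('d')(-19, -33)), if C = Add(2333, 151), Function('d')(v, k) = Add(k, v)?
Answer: 2432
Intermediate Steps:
C = 2484
Add(C, Function('d')(-19, -33)) = Add(2484, Add(-33, -19)) = Add(2484, -52) = 2432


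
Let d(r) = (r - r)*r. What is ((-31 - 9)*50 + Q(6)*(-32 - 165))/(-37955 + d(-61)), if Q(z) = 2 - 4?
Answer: 1606/37955 ≈ 0.042313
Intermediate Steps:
Q(z) = -2
d(r) = 0 (d(r) = 0*r = 0)
((-31 - 9)*50 + Q(6)*(-32 - 165))/(-37955 + d(-61)) = ((-31 - 9)*50 - 2*(-32 - 165))/(-37955 + 0) = (-40*50 - 2*(-197))/(-37955) = (-2000 + 394)*(-1/37955) = -1606*(-1/37955) = 1606/37955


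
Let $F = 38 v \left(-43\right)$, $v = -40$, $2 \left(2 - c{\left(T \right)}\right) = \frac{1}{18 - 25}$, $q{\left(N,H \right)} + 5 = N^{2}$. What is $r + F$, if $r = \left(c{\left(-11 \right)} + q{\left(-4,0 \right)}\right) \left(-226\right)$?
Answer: $\frac{436841}{7} \approx 62406.0$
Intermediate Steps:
$q{\left(N,H \right)} = -5 + N^{2}$
$c{\left(T \right)} = \frac{29}{14}$ ($c{\left(T \right)} = 2 - \frac{1}{2 \left(18 - 25\right)} = 2 - \frac{1}{2 \left(-7\right)} = 2 - - \frac{1}{14} = 2 + \frac{1}{14} = \frac{29}{14}$)
$r = - \frac{20679}{7}$ ($r = \left(\frac{29}{14} - \left(5 - \left(-4\right)^{2}\right)\right) \left(-226\right) = \left(\frac{29}{14} + \left(-5 + 16\right)\right) \left(-226\right) = \left(\frac{29}{14} + 11\right) \left(-226\right) = \frac{183}{14} \left(-226\right) = - \frac{20679}{7} \approx -2954.1$)
$F = 65360$ ($F = 38 \left(-40\right) \left(-43\right) = \left(-1520\right) \left(-43\right) = 65360$)
$r + F = - \frac{20679}{7} + 65360 = \frac{436841}{7}$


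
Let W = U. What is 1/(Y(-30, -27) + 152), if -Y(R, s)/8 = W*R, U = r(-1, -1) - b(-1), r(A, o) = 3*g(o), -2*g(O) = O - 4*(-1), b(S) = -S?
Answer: -1/1168 ≈ -0.00085616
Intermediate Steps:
g(O) = -2 - O/2 (g(O) = -(O - 4*(-1))/2 = -(O + 4)/2 = -(4 + O)/2 = -2 - O/2)
r(A, o) = -6 - 3*o/2 (r(A, o) = 3*(-2 - o/2) = -6 - 3*o/2)
U = -11/2 (U = (-6 - 3/2*(-1)) - (-1)*(-1) = (-6 + 3/2) - 1*1 = -9/2 - 1 = -11/2 ≈ -5.5000)
W = -11/2 ≈ -5.5000
Y(R, s) = 44*R (Y(R, s) = -(-44)*R = 44*R)
1/(Y(-30, -27) + 152) = 1/(44*(-30) + 152) = 1/(-1320 + 152) = 1/(-1168) = -1/1168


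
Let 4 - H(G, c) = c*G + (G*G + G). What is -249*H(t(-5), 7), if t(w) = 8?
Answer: 30876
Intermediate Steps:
H(G, c) = 4 - G - G² - G*c (H(G, c) = 4 - (c*G + (G*G + G)) = 4 - (G*c + (G² + G)) = 4 - (G*c + (G + G²)) = 4 - (G + G² + G*c) = 4 + (-G - G² - G*c) = 4 - G - G² - G*c)
-249*H(t(-5), 7) = -249*(4 - 1*8 - 1*8² - 1*8*7) = -249*(4 - 8 - 1*64 - 56) = -249*(4 - 8 - 64 - 56) = -249*(-124) = 30876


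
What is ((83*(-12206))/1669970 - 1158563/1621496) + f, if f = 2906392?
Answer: 3935034527735779661/1353924837560 ≈ 2.9064e+6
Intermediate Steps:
((83*(-12206))/1669970 - 1158563/1621496) + f = ((83*(-12206))/1669970 - 1158563/1621496) + 2906392 = (-1013098*1/1669970 - 1158563*1/1621496) + 2906392 = (-506549/834985 - 1158563/1621496) + 2906392 = -1788749903859/1353924837560 + 2906392 = 3935034527735779661/1353924837560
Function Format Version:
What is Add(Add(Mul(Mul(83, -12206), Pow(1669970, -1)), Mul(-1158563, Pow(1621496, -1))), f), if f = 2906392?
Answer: Rational(3935034527735779661, 1353924837560) ≈ 2.9064e+6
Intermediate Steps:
Add(Add(Mul(Mul(83, -12206), Pow(1669970, -1)), Mul(-1158563, Pow(1621496, -1))), f) = Add(Add(Mul(Mul(83, -12206), Pow(1669970, -1)), Mul(-1158563, Pow(1621496, -1))), 2906392) = Add(Add(Mul(-1013098, Rational(1, 1669970)), Mul(-1158563, Rational(1, 1621496))), 2906392) = Add(Add(Rational(-506549, 834985), Rational(-1158563, 1621496)), 2906392) = Add(Rational(-1788749903859, 1353924837560), 2906392) = Rational(3935034527735779661, 1353924837560)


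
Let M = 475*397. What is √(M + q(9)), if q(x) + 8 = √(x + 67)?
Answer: √(188567 + 2*√19) ≈ 434.25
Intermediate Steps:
q(x) = -8 + √(67 + x) (q(x) = -8 + √(x + 67) = -8 + √(67 + x))
M = 188575
√(M + q(9)) = √(188575 + (-8 + √(67 + 9))) = √(188575 + (-8 + √76)) = √(188575 + (-8 + 2*√19)) = √(188567 + 2*√19)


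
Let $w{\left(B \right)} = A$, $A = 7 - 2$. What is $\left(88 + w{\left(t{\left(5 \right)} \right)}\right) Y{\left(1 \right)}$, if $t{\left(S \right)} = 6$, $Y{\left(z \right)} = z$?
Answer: $93$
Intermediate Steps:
$A = 5$ ($A = 7 - 2 = 5$)
$w{\left(B \right)} = 5$
$\left(88 + w{\left(t{\left(5 \right)} \right)}\right) Y{\left(1 \right)} = \left(88 + 5\right) 1 = 93 \cdot 1 = 93$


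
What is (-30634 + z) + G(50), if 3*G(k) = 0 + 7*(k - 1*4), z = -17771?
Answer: -144893/3 ≈ -48298.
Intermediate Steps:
G(k) = -28/3 + 7*k/3 (G(k) = (0 + 7*(k - 1*4))/3 = (0 + 7*(k - 4))/3 = (0 + 7*(-4 + k))/3 = (0 + (-28 + 7*k))/3 = (-28 + 7*k)/3 = -28/3 + 7*k/3)
(-30634 + z) + G(50) = (-30634 - 17771) + (-28/3 + (7/3)*50) = -48405 + (-28/3 + 350/3) = -48405 + 322/3 = -144893/3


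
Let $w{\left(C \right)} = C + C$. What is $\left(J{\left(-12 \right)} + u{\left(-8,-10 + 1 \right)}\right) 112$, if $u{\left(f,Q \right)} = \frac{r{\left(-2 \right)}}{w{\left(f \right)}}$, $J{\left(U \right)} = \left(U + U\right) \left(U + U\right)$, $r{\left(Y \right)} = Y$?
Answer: $64526$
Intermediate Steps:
$J{\left(U \right)} = 4 U^{2}$ ($J{\left(U \right)} = 2 U 2 U = 4 U^{2}$)
$w{\left(C \right)} = 2 C$
$u{\left(f,Q \right)} = - \frac{1}{f}$ ($u{\left(f,Q \right)} = - \frac{2}{2 f} = - 2 \frac{1}{2 f} = - \frac{1}{f}$)
$\left(J{\left(-12 \right)} + u{\left(-8,-10 + 1 \right)}\right) 112 = \left(4 \left(-12\right)^{2} - \frac{1}{-8}\right) 112 = \left(4 \cdot 144 - - \frac{1}{8}\right) 112 = \left(576 + \frac{1}{8}\right) 112 = \frac{4609}{8} \cdot 112 = 64526$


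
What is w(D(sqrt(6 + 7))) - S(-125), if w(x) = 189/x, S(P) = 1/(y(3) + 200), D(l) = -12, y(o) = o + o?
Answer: -6491/412 ≈ -15.755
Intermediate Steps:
y(o) = 2*o
S(P) = 1/206 (S(P) = 1/(2*3 + 200) = 1/(6 + 200) = 1/206)
w(D(sqrt(6 + 7))) - S(-125) = 189/(-12) - 1*1/206 = 189*(-1/12) - 1/206 = -63/4 - 1/206 = -6491/412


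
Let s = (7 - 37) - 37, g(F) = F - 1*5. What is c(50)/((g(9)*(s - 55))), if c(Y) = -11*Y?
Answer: 275/244 ≈ 1.1270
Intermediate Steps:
g(F) = -5 + F (g(F) = F - 5 = -5 + F)
s = -67 (s = -30 - 37 = -67)
c(50)/((g(9)*(s - 55))) = (-11*50)/(((-5 + 9)*(-67 - 55))) = -550/(4*(-122)) = -550/(-488) = -550*(-1/488) = 275/244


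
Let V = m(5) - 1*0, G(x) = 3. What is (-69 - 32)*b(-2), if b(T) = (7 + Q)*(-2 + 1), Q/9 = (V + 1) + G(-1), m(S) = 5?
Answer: 8888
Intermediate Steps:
V = 5 (V = 5 - 1*0 = 5 + 0 = 5)
Q = 81 (Q = 9*((5 + 1) + 3) = 9*(6 + 3) = 9*9 = 81)
b(T) = -88 (b(T) = (7 + 81)*(-2 + 1) = 88*(-1) = -88)
(-69 - 32)*b(-2) = (-69 - 32)*(-88) = -101*(-88) = 8888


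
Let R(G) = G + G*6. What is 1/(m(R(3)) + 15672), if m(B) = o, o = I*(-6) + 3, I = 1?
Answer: 1/15669 ≈ 6.3820e-5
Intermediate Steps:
R(G) = 7*G (R(G) = G + 6*G = 7*G)
o = -3 (o = 1*(-6) + 3 = -6 + 3 = -3)
m(B) = -3
1/(m(R(3)) + 15672) = 1/(-3 + 15672) = 1/15669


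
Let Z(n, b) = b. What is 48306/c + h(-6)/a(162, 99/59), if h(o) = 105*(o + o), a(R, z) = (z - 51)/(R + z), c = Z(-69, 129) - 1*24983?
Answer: 5037973797/1205419 ≈ 4179.4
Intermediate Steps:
c = -24854 (c = 129 - 1*24983 = 129 - 24983 = -24854)
a(R, z) = (-51 + z)/(R + z)
h(o) = 210*o (h(o) = 105*(2*o) = 210*o)
48306/c + h(-6)/a(162, 99/59) = 48306/(-24854) + (210*(-6))/(((-51 + 99/59)/(162 + 99/59))) = 48306*(-1/24854) - 1260*(162 + 99*(1/59))/(-51 + 99*(1/59)) = -24153/12427 - 1260*(162 + 99/59)/(-51 + 99/59) = -24153/12427 - 1260/(-2910/59/(9657/59)) = -24153/12427 - 1260/((59/9657)*(-2910/59)) = -24153/12427 - 1260/(-970/3219) = -24153/12427 - 1260*(-3219/970) = -24153/12427 + 405594/97 = 5037973797/1205419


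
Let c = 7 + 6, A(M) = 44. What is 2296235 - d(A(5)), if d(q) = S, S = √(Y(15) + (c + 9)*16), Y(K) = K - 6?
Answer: 2296216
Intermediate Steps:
Y(K) = -6 + K
c = 13
S = 19 (S = √((-6 + 15) + (13 + 9)*16) = √(9 + 22*16) = √(9 + 352) = √361 = 19)
d(q) = 19
2296235 - d(A(5)) = 2296235 - 1*19 = 2296235 - 19 = 2296216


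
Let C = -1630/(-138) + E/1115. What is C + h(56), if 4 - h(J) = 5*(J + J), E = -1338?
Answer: -188159/345 ≈ -545.39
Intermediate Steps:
h(J) = 4 - 10*J (h(J) = 4 - 5*(J + J) = 4 - 5*2*J = 4 - 10*J)
C = 3661/345 (C = -1630/(-138) - 1338/1115 = -1630*(-1/138) - 1338*1/1115 = 815/69 - 6/5 = 3661/345 ≈ 10.612)
C + h(56) = 3661/345 + (4 - 10*56) = 3661/345 + (4 - 560) = 3661/345 - 556 = -188159/345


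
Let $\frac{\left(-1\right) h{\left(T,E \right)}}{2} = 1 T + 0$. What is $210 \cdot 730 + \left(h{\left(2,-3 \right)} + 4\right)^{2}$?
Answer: $153300$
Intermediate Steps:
$h{\left(T,E \right)} = - 2 T$ ($h{\left(T,E \right)} = - 2 \left(1 T + 0\right) = - 2 \left(T + 0\right) = - 2 T$)
$210 \cdot 730 + \left(h{\left(2,-3 \right)} + 4\right)^{2} = 210 \cdot 730 + \left(\left(-2\right) 2 + 4\right)^{2} = 153300 + \left(-4 + 4\right)^{2} = 153300 + 0^{2} = 153300 + 0 = 153300$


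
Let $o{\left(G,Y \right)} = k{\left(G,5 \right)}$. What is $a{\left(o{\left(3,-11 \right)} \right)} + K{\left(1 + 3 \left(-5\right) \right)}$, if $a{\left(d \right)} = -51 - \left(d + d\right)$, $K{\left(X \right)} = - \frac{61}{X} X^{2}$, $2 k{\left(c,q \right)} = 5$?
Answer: $798$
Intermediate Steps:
$k{\left(c,q \right)} = \frac{5}{2}$ ($k{\left(c,q \right)} = \frac{1}{2} \cdot 5 = \frac{5}{2}$)
$o{\left(G,Y \right)} = \frac{5}{2}$
$K{\left(X \right)} = - 61 X$
$a{\left(d \right)} = -51 - 2 d$
$a{\left(o{\left(3,-11 \right)} \right)} + K{\left(1 + 3 \left(-5\right) \right)} = \left(-51 - 5\right) - 61 \left(1 + 3 \left(-5\right)\right) = \left(-51 - 5\right) - 61 \left(1 - 15\right) = -56 - -854 = -56 + 854 = 798$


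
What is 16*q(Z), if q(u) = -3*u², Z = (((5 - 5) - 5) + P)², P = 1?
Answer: -12288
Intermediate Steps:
Z = 16 (Z = (((5 - 5) - 5) + 1)² = ((0 - 5) + 1)² = (-5 + 1)² = (-4)² = 16)
16*q(Z) = 16*(-3*16²) = 16*(-3*256) = 16*(-768) = -12288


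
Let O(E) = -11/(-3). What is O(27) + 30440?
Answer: 91331/3 ≈ 30444.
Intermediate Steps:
O(E) = 11/3 (O(E) = -⅓*(-11) = 11/3)
O(27) + 30440 = 11/3 + 30440 = 91331/3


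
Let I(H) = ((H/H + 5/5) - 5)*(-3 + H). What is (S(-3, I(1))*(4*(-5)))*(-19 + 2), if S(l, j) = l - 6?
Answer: -3060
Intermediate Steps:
I(H) = 9 - 3*H (I(H) = ((1 + 5*(⅕)) - 5)*(-3 + H) = ((1 + 1) - 5)*(-3 + H) = (2 - 5)*(-3 + H) = -3*(-3 + H) = 9 - 3*H)
S(l, j) = -6 + l
(S(-3, I(1))*(4*(-5)))*(-19 + 2) = ((-6 - 3)*(4*(-5)))*(-19 + 2) = -9*(-20)*(-17) = 180*(-17) = -3060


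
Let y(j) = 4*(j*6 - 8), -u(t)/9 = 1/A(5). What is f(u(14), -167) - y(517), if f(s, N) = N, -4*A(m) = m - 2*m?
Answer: -12543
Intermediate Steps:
A(m) = m/4 (A(m) = -(m - 2*m)/4 = -(-1)*m/4 = m/4)
u(t) = -36/5 (u(t) = -9/((¼)*5) = -9/5/4 = -9*⅘ = -36/5)
y(j) = -32 + 24*j (y(j) = 4*(6*j - 8) = 4*(-8 + 6*j) = -32 + 24*j)
f(u(14), -167) - y(517) = -167 - (-32 + 24*517) = -167 - (-32 + 12408) = -167 - 1*12376 = -167 - 12376 = -12543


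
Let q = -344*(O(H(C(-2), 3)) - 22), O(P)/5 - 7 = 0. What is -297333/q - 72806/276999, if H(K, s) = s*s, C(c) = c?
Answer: 82035355235/1238739528 ≈ 66.225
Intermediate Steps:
H(K, s) = s²
O(P) = 35 (O(P) = 35 + 5*0 = 35 + 0 = 35)
q = -4472 (q = -344*(35 - 22) = -344*13 = -4472)
-297333/q - 72806/276999 = -297333/(-4472) - 72806/276999 = -297333*(-1/4472) - 72806*1/276999 = 297333/4472 - 72806/276999 = 82035355235/1238739528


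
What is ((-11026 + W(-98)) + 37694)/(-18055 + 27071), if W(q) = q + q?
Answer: 3309/1127 ≈ 2.9361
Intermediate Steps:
W(q) = 2*q
((-11026 + W(-98)) + 37694)/(-18055 + 27071) = ((-11026 + 2*(-98)) + 37694)/(-18055 + 27071) = ((-11026 - 196) + 37694)/9016 = (-11222 + 37694)*(1/9016) = 26472*(1/9016) = 3309/1127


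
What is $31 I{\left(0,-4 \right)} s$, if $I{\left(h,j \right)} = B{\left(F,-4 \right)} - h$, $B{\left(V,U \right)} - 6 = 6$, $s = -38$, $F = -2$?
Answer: $-14136$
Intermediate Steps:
$B{\left(V,U \right)} = 12$ ($B{\left(V,U \right)} = 6 + 6 = 12$)
$I{\left(h,j \right)} = 12 - h$
$31 I{\left(0,-4 \right)} s = 31 \left(12 - 0\right) \left(-38\right) = 31 \left(12 + 0\right) \left(-38\right) = 31 \cdot 12 \left(-38\right) = 372 \left(-38\right) = -14136$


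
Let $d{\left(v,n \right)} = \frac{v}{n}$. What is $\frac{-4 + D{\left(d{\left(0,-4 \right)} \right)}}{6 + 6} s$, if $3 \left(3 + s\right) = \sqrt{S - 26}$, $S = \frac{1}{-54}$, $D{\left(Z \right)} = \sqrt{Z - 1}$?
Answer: $\frac{\left(4 - i\right) \left(162 - i \sqrt{8430}\right)}{648} \approx 0.85831 - 0.81676 i$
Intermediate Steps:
$D{\left(Z \right)} = \sqrt{-1 + Z}$
$S = - \frac{1}{54} \approx -0.018519$
$s = -3 + \frac{i \sqrt{8430}}{54}$ ($s = -3 + \frac{\sqrt{- \frac{1}{54} - 26}}{3} = -3 + \frac{\sqrt{- \frac{1405}{54}}}{3} = -3 + \frac{\frac{1}{18} i \sqrt{8430}}{3} = -3 + \frac{i \sqrt{8430}}{54} \approx -3.0 + 1.7003 i$)
$\frac{-4 + D{\left(d{\left(0,-4 \right)} \right)}}{6 + 6} s = \frac{-4 + \sqrt{-1 + \frac{0}{-4}}}{6 + 6} \left(-3 + \frac{i \sqrt{8430}}{54}\right) = \frac{-4 + \sqrt{-1 + 0 \left(- \frac{1}{4}\right)}}{12} \left(-3 + \frac{i \sqrt{8430}}{54}\right) = \left(-4 + \sqrt{-1 + 0}\right) \frac{1}{12} \left(-3 + \frac{i \sqrt{8430}}{54}\right) = \left(-4 + \sqrt{-1}\right) \frac{1}{12} \left(-3 + \frac{i \sqrt{8430}}{54}\right) = \left(-4 + i\right) \frac{1}{12} \left(-3 + \frac{i \sqrt{8430}}{54}\right) = \left(- \frac{1}{3} + \frac{i}{12}\right) \left(-3 + \frac{i \sqrt{8430}}{54}\right) = \left(-3 + \frac{i \sqrt{8430}}{54}\right) \left(- \frac{1}{3} + \frac{i}{12}\right)$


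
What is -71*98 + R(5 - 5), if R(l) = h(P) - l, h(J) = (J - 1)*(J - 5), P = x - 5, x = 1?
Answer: -6913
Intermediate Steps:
P = -4 (P = 1 - 5 = -4)
h(J) = (-1 + J)*(-5 + J)
R(l) = 45 - l (R(l) = (5 + (-4)² - 6*(-4)) - l = (5 + 16 + 24) - l = 45 - l)
-71*98 + R(5 - 5) = -71*98 + (45 - (5 - 5)) = -6958 + (45 - 1*0) = -6958 + (45 + 0) = -6958 + 45 = -6913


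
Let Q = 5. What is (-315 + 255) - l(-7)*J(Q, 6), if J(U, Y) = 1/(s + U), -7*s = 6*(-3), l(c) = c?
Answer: -3131/53 ≈ -59.075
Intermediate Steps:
s = 18/7 (s = -6*(-3)/7 = -⅐*(-18) = 18/7 ≈ 2.5714)
J(U, Y) = 1/(18/7 + U)
(-315 + 255) - l(-7)*J(Q, 6) = (-315 + 255) - (-7)*7/(18 + 7*5) = -60 - (-7)*7/(18 + 35) = -60 - (-7)*7/53 = -60 - 1*(-49/53) = -60 + 49/53 = -3131/53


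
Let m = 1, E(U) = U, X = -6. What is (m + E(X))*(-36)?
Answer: 180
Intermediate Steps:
(m + E(X))*(-36) = (1 - 6)*(-36) = -5*(-36) = 180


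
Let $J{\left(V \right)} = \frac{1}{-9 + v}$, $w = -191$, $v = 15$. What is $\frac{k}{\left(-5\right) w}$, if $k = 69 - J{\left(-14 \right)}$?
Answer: $\frac{413}{5730} \approx 0.072077$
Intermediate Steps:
$J{\left(V \right)} = \frac{1}{6}$ ($J{\left(V \right)} = \frac{1}{-9 + 15} = \frac{1}{6}$)
$k = \frac{413}{6}$ ($k = 69 - \frac{1}{6} = \frac{413}{6} \approx 68.833$)
$\frac{k}{\left(-5\right) w} = \frac{413}{6 \left(\left(-5\right) \left(-191\right)\right)} = \frac{413}{6 \cdot 955} = \frac{413}{6} \cdot \frac{1}{955} = \frac{413}{5730}$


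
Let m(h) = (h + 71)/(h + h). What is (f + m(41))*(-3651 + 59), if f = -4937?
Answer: 726880712/41 ≈ 1.7729e+7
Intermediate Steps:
m(h) = (71 + h)/(2*h) (m(h) = (71 + h)/((2*h)) = (71 + h)*(1/(2*h)) = (71 + h)/(2*h))
(f + m(41))*(-3651 + 59) = (-4937 + (½)*(71 + 41)/41)*(-3651 + 59) = (-4937 + (½)*(1/41)*112)*(-3592) = (-4937 + 56/41)*(-3592) = -202361/41*(-3592) = 726880712/41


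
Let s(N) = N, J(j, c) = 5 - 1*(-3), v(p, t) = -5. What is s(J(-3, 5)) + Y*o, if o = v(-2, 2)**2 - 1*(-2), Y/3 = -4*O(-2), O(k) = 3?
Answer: -964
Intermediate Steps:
J(j, c) = 8 (J(j, c) = 5 + 3 = 8)
Y = -36 (Y = 3*(-4*3) = 3*(-12) = -36)
o = 27 (o = (-5)**2 - 1*(-2) = 25 + 2 = 27)
s(J(-3, 5)) + Y*o = 8 - 36*27 = 8 - 972 = -964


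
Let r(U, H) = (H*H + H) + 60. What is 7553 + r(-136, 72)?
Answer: 12869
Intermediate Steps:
r(U, H) = 60 + H + H² (r(U, H) = (H² + H) + 60 = (H + H²) + 60 = 60 + H + H²)
7553 + r(-136, 72) = 7553 + (60 + 72 + 72²) = 7553 + (60 + 72 + 5184) = 7553 + 5316 = 12869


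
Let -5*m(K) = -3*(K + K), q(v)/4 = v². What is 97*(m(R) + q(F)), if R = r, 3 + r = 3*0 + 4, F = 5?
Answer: 49082/5 ≈ 9816.4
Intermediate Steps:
q(v) = 4*v²
r = 1 (r = -3 + (3*0 + 4) = -3 + (0 + 4) = -3 + 4 = 1)
R = 1
m(K) = 6*K/5 (m(K) = -(-3)*(K + K)/5 = -(-3)*2*K/5 = -(-6)*K/5 = 6*K/5)
97*(m(R) + q(F)) = 97*((6/5)*1 + 4*5²) = 97*(6/5 + 4*25) = 97*(6/5 + 100) = 97*(506/5) = 49082/5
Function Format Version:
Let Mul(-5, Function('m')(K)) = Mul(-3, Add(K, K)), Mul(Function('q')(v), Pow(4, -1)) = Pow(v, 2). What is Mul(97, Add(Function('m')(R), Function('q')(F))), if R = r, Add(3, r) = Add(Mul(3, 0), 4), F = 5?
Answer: Rational(49082, 5) ≈ 9816.4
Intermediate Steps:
Function('q')(v) = Mul(4, Pow(v, 2))
r = 1 (r = Add(-3, Add(Mul(3, 0), 4)) = Add(-3, Add(0, 4)) = Add(-3, 4) = 1)
R = 1
Function('m')(K) = Mul(Rational(6, 5), K) (Function('m')(K) = Mul(Rational(-1, 5), Mul(-3, Add(K, K))) = Mul(Rational(-1, 5), Mul(-3, Mul(2, K))) = Mul(Rational(-1, 5), Mul(-6, K)) = Mul(Rational(6, 5), K))
Mul(97, Add(Function('m')(R), Function('q')(F))) = Mul(97, Add(Mul(Rational(6, 5), 1), Mul(4, Pow(5, 2)))) = Mul(97, Add(Rational(6, 5), Mul(4, 25))) = Mul(97, Add(Rational(6, 5), 100)) = Mul(97, Rational(506, 5)) = Rational(49082, 5)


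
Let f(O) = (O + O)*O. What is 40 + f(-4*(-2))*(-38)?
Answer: -4824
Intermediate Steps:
f(O) = 2*O² (f(O) = (2*O)*O = 2*O²)
40 + f(-4*(-2))*(-38) = 40 + (2*(-4*(-2))²)*(-38) = 40 + (2*8²)*(-38) = 40 + (2*64)*(-38) = 40 + 128*(-38) = 40 - 4864 = -4824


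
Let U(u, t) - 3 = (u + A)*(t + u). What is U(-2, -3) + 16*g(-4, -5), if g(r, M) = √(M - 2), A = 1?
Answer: 8 + 16*I*√7 ≈ 8.0 + 42.332*I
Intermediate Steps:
U(u, t) = 3 + (1 + u)*(t + u) (U(u, t) = 3 + (u + 1)*(t + u) = 3 + (1 + u)*(t + u))
g(r, M) = √(-2 + M)
U(-2, -3) + 16*g(-4, -5) = (3 - 3 - 2 + (-2)² - 3*(-2)) + 16*√(-2 - 5) = (3 - 3 - 2 + 4 + 6) + 16*√(-7) = 8 + 16*(I*√7) = 8 + 16*I*√7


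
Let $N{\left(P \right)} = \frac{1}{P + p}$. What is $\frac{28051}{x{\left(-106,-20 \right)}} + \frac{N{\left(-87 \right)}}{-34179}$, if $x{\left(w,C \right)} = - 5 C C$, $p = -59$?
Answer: $- \frac{69989123417}{4990134000} \approx -14.025$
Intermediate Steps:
$x{\left(w,C \right)} = - 5 C^{2}$
$N{\left(P \right)} = \frac{1}{-59 + P}$ ($N{\left(P \right)} = \frac{1}{P - 59} = \frac{1}{-59 + P}$)
$\frac{28051}{x{\left(-106,-20 \right)}} + \frac{N{\left(-87 \right)}}{-34179} = \frac{28051}{\left(-5\right) \left(-20\right)^{2}} + \frac{1}{\left(-59 - 87\right) \left(-34179\right)} = \frac{28051}{\left(-5\right) 400} + \frac{1}{-146} \left(- \frac{1}{34179}\right) = \frac{28051}{-2000} - - \frac{1}{4990134} = 28051 \left(- \frac{1}{2000}\right) + \frac{1}{4990134} = - \frac{28051}{2000} + \frac{1}{4990134} = - \frac{69989123417}{4990134000}$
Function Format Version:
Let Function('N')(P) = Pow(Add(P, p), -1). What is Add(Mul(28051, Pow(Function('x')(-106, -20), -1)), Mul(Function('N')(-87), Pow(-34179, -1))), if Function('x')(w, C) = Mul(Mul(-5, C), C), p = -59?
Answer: Rational(-69989123417, 4990134000) ≈ -14.025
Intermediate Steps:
Function('x')(w, C) = Mul(-5, Pow(C, 2))
Function('N')(P) = Pow(Add(-59, P), -1) (Function('N')(P) = Pow(Add(P, -59), -1) = Pow(Add(-59, P), -1))
Add(Mul(28051, Pow(Function('x')(-106, -20), -1)), Mul(Function('N')(-87), Pow(-34179, -1))) = Add(Mul(28051, Pow(Mul(-5, Pow(-20, 2)), -1)), Mul(Pow(Add(-59, -87), -1), Pow(-34179, -1))) = Add(Mul(28051, Pow(Mul(-5, 400), -1)), Mul(Pow(-146, -1), Rational(-1, 34179))) = Add(Mul(28051, Pow(-2000, -1)), Mul(Rational(-1, 146), Rational(-1, 34179))) = Add(Mul(28051, Rational(-1, 2000)), Rational(1, 4990134)) = Add(Rational(-28051, 2000), Rational(1, 4990134)) = Rational(-69989123417, 4990134000)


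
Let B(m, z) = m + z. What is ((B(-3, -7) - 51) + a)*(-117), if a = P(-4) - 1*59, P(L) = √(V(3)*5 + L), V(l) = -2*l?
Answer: 14040 - 117*I*√34 ≈ 14040.0 - 682.22*I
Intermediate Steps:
P(L) = √(-30 + L) (P(L) = √(-2*3*5 + L) = √(-6*5 + L) = √(-30 + L))
a = -59 + I*√34 (a = √(-30 - 4) - 1*59 = √(-34) - 59 = I*√34 - 59 = -59 + I*√34 ≈ -59.0 + 5.831*I)
((B(-3, -7) - 51) + a)*(-117) = (((-3 - 7) - 51) + (-59 + I*√34))*(-117) = ((-10 - 51) + (-59 + I*√34))*(-117) = (-61 + (-59 + I*√34))*(-117) = (-120 + I*√34)*(-117) = 14040 - 117*I*√34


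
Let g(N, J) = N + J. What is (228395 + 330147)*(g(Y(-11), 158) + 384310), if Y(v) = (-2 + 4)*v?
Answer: 214729237732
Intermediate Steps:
Y(v) = 2*v
g(N, J) = J + N
(228395 + 330147)*(g(Y(-11), 158) + 384310) = (228395 + 330147)*((158 + 2*(-11)) + 384310) = 558542*((158 - 22) + 384310) = 558542*(136 + 384310) = 558542*384446 = 214729237732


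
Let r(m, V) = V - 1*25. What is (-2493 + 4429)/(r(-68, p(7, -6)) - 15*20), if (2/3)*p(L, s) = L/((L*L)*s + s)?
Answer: -387200/65007 ≈ -5.9563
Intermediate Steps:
p(L, s) = 3*L/(2*(s + s*L**2)) (p(L, s) = 3*(L/((L*L)*s + s))/2 = 3*(L/(L**2*s + s))/2 = 3*(L/(s*L**2 + s))/2 = 3*(L/(s + s*L**2))/2 = 3*L/(2*(s + s*L**2)))
r(m, V) = -25 + V (r(m, V) = V - 25 = -25 + V)
(-2493 + 4429)/(r(-68, p(7, -6)) - 15*20) = (-2493 + 4429)/((-25 + (3/2)*7/(-6*(1 + 7**2))) - 15*20) = 1936/((-25 + (3/2)*7*(-1/6)/(1 + 49)) - 300) = 1936/((-25 + (3/2)*7*(-1/6)/50) - 300) = 1936/((-25 + (3/2)*7*(-1/6)*(1/50)) - 300) = 1936/((-25 - 7/200) - 300) = 1936/(-5007/200 - 300) = 1936/(-65007/200) = 1936*(-200/65007) = -387200/65007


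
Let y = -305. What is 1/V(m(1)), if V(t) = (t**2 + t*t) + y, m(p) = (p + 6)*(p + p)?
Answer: 1/87 ≈ 0.011494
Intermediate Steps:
m(p) = 2*p*(6 + p) (m(p) = (6 + p)*(2*p) = 2*p*(6 + p))
V(t) = -305 + 2*t**2 (V(t) = (t**2 + t*t) - 305 = (t**2 + t**2) - 305 = 2*t**2 - 305 = -305 + 2*t**2)
1/V(m(1)) = 1/(-305 + 2*(2*1*(6 + 1))**2) = 1/(-305 + 2*(2*1*7)**2) = 1/(-305 + 2*14**2) = 1/(-305 + 2*196) = 1/(-305 + 392) = 1/87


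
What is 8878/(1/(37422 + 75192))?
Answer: 999787092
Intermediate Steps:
8878/(1/(37422 + 75192)) = 8878/(1/112614) = 8878*112614 = 999787092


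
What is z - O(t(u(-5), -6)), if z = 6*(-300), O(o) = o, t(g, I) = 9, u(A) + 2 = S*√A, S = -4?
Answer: -1809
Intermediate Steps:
u(A) = -2 - 4*√A
z = -1800
z - O(t(u(-5), -6)) = -1800 - 1*9 = -1800 - 9 = -1809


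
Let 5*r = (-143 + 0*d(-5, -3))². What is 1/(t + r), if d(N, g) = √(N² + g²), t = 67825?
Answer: 5/359574 ≈ 1.3905e-5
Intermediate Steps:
r = 20449/5 (r = (-143 + 0*√((-5)² + (-3)²))²/5 = (-143 + 0*√(25 + 9))²/5 = (-143 + 0*√34)²/5 = (-143 + 0)²/5 = (⅕)*(-143)² = (⅕)*20449 = 20449/5 ≈ 4089.8)
1/(t + r) = 1/(67825 + 20449/5) = 1/(359574/5) = 5/359574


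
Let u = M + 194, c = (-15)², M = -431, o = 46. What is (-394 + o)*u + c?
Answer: 82701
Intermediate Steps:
c = 225
u = -237 (u = -431 + 194 = -237)
(-394 + o)*u + c = (-394 + 46)*(-237) + 225 = -348*(-237) + 225 = 82476 + 225 = 82701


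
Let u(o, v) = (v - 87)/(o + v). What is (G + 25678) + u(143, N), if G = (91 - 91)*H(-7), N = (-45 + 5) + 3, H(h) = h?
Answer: 1360872/53 ≈ 25677.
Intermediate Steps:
N = -37 (N = -40 + 3 = -37)
G = 0 (G = (91 - 91)*(-7) = 0*(-7) = 0)
u(o, v) = (-87 + v)/(o + v)
(G + 25678) + u(143, N) = (0 + 25678) + (-87 - 37)/(143 - 37) = 25678 - 124/106 = 25678 + (1/106)*(-124) = 25678 - 62/53 = 1360872/53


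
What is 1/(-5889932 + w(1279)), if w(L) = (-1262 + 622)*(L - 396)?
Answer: -1/6455052 ≈ -1.5492e-7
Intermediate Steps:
w(L) = 253440 - 640*L (w(L) = -640*(-396 + L) = 253440 - 640*L)
1/(-5889932 + w(1279)) = 1/(-5889932 + (253440 - 640*1279)) = 1/(-5889932 + (253440 - 818560)) = 1/(-5889932 - 565120) = 1/(-6455052) = -1/6455052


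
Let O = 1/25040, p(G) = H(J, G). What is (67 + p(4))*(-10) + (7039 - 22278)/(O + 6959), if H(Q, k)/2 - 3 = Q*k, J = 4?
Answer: -183347613610/174253361 ≈ -1052.2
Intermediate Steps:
H(Q, k) = 6 + 2*Q*k (H(Q, k) = 6 + 2*(Q*k) = 6 + 2*Q*k)
p(G) = 6 + 8*G (p(G) = 6 + 2*4*G = 6 + 8*G)
O = 1/25040 ≈ 3.9936e-5
(67 + p(4))*(-10) + (7039 - 22278)/(O + 6959) = (67 + (6 + 8*4))*(-10) + (7039 - 22278)/(1/25040 + 6959) = (67 + (6 + 32))*(-10) - 15239/174253361/25040 = (67 + 38)*(-10) - 15239*25040/174253361 = 105*(-10) - 381584560/174253361 = -1050 - 381584560/174253361 = -183347613610/174253361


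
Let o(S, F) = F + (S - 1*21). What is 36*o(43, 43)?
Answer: 2340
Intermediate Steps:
o(S, F) = -21 + F + S (o(S, F) = F + (S - 21) = F + (-21 + S) = -21 + F + S)
36*o(43, 43) = 36*(-21 + 43 + 43) = 36*65 = 2340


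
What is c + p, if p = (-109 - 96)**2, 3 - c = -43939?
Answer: 85967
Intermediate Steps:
c = 43942 (c = 3 - 1*(-43939) = 3 + 43939 = 43942)
p = 42025 (p = (-205)**2 = 42025)
c + p = 43942 + 42025 = 85967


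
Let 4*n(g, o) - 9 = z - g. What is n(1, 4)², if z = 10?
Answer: 81/4 ≈ 20.250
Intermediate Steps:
n(g, o) = 19/4 - g/4 (n(g, o) = 9/4 + (10 - g)/4 = 9/4 + (5/2 - g/4) = 19/4 - g/4)
n(1, 4)² = (19/4 - ¼*1)² = (19/4 - ¼)² = (9/2)² = 81/4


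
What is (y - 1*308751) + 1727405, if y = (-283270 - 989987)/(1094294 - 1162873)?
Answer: 97291145923/68579 ≈ 1.4187e+6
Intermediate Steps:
y = 1273257/68579 (y = -1273257/(-68579) = -1273257*(-1/68579) = 1273257/68579 ≈ 18.566)
(y - 1*308751) + 1727405 = (1273257/68579 - 1*308751) + 1727405 = (1273257/68579 - 308751) + 1727405 = -21172561572/68579 + 1727405 = 97291145923/68579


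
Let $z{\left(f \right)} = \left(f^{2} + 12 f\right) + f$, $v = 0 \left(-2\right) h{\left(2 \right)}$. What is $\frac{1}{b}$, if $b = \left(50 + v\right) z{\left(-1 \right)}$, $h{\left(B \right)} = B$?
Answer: $- \frac{1}{600} \approx -0.0016667$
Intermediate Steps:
$v = 0$ ($v = 0 \left(-2\right) 2 = 0 \cdot 2 = 0$)
$z{\left(f \right)} = f^{2} + 13 f$
$b = -600$ ($b = \left(50 + 0\right) \left(- (13 - 1)\right) = 50 \left(\left(-1\right) 12\right) = 50 \left(-12\right) = -600$)
$\frac{1}{b} = \frac{1}{-600} = - \frac{1}{600}$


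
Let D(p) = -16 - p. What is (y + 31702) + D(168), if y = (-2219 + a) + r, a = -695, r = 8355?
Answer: 36959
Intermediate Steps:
y = 5441 (y = (-2219 - 695) + 8355 = -2914 + 8355 = 5441)
(y + 31702) + D(168) = (5441 + 31702) + (-16 - 1*168) = 37143 + (-16 - 168) = 37143 - 184 = 36959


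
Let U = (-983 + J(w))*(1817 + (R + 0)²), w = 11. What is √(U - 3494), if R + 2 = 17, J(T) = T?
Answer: I*√1988318 ≈ 1410.1*I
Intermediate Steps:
R = 15 (R = -2 + 17 = 15)
U = -1984824 (U = (-983 + 11)*(1817 + (15 + 0)²) = -972*(1817 + 15²) = -972*(1817 + 225) = -972*2042 = -1984824)
√(U - 3494) = √(-1984824 - 3494) = √(-1988318) = I*√1988318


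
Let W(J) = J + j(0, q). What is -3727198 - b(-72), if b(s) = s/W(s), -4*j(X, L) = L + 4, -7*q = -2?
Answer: -1270974854/341 ≈ -3.7272e+6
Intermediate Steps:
q = 2/7 (q = -1/7*(-2) = 2/7 ≈ 0.28571)
j(X, L) = -1 - L/4 (j(X, L) = -(L + 4)/4 = -(4 + L)/4 = -1 - L/4)
W(J) = -15/14 + J (W(J) = J + (-1 - 1/4*2/7) = J + (-1 - 1/14) = J - 15/14 = -15/14 + J)
b(s) = s/(-15/14 + s)
-3727198 - b(-72) = -3727198 - 14*(-72)/(-15 + 14*(-72)) = -3727198 - 14*(-72)/(-15 - 1008) = -3727198 - 14*(-72)/(-1023) = -3727198 - 14*(-72)*(-1)/1023 = -3727198 - 1*336/341 = -3727198 - 336/341 = -1270974854/341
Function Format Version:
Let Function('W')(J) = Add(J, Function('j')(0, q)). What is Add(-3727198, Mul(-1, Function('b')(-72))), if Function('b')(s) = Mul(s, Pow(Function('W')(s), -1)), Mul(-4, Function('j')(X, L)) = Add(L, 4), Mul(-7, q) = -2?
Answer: Rational(-1270974854, 341) ≈ -3.7272e+6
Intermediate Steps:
q = Rational(2, 7) (q = Mul(Rational(-1, 7), -2) = Rational(2, 7) ≈ 0.28571)
Function('j')(X, L) = Add(-1, Mul(Rational(-1, 4), L)) (Function('j')(X, L) = Mul(Rational(-1, 4), Add(L, 4)) = Mul(Rational(-1, 4), Add(4, L)) = Add(-1, Mul(Rational(-1, 4), L)))
Function('W')(J) = Add(Rational(-15, 14), J) (Function('W')(J) = Add(J, Add(-1, Mul(Rational(-1, 4), Rational(2, 7)))) = Add(J, Add(-1, Rational(-1, 14))) = Add(J, Rational(-15, 14)) = Add(Rational(-15, 14), J))
Function('b')(s) = Mul(s, Pow(Add(Rational(-15, 14), s), -1))
Add(-3727198, Mul(-1, Function('b')(-72))) = Add(-3727198, Mul(-1, Mul(14, -72, Pow(Add(-15, Mul(14, -72)), -1)))) = Add(-3727198, Mul(-1, Mul(14, -72, Pow(Add(-15, -1008), -1)))) = Add(-3727198, Mul(-1, Mul(14, -72, Pow(-1023, -1)))) = Add(-3727198, Mul(-1, Mul(14, -72, Rational(-1, 1023)))) = Add(-3727198, Mul(-1, Rational(336, 341))) = Add(-3727198, Rational(-336, 341)) = Rational(-1270974854, 341)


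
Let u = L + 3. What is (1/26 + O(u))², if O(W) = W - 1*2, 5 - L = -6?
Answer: 97969/676 ≈ 144.92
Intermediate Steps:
L = 11 (L = 5 - 1*(-6) = 5 + 6 = 11)
u = 14 (u = 11 + 3 = 14)
O(W) = -2 + W (O(W) = W - 2 = -2 + W)
(1/26 + O(u))² = (1/26 + (-2 + 14))² = (1/26 + 12)² = (313/26)² = 97969/676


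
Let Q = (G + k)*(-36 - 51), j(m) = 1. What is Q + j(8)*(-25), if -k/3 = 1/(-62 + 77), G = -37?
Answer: 16057/5 ≈ 3211.4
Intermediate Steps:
k = -⅕ (k = -3/(-62 + 77) = -3/15 = -3*1/15 = -⅕ ≈ -0.20000)
Q = 16182/5 (Q = (-37 - ⅕)*(-36 - 51) = -186/5*(-87) = 16182/5 ≈ 3236.4)
Q + j(8)*(-25) = 16182/5 + 1*(-25) = 16182/5 - 25 = 16057/5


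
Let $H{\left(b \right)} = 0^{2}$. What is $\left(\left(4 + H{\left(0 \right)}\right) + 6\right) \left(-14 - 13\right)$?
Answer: $-270$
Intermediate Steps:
$H{\left(b \right)} = 0$
$\left(\left(4 + H{\left(0 \right)}\right) + 6\right) \left(-14 - 13\right) = \left(\left(4 + 0\right) + 6\right) \left(-14 - 13\right) = \left(4 + 6\right) \left(-27\right) = 10 \left(-27\right) = -270$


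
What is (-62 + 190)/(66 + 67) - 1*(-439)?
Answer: 58515/133 ≈ 439.96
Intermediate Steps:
(-62 + 190)/(66 + 67) - 1*(-439) = 128/133 + 439 = 58515/133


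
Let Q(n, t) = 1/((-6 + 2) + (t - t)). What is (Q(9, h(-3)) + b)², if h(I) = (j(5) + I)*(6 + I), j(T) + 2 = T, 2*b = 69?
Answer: 18769/16 ≈ 1173.1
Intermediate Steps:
b = 69/2 (b = (½)*69 = 69/2 ≈ 34.500)
j(T) = -2 + T
h(I) = (3 + I)*(6 + I) (h(I) = ((-2 + 5) + I)*(6 + I) = (3 + I)*(6 + I))
Q(n, t) = -¼ (Q(n, t) = 1/(-4 + 0) = 1/(-4) = -¼)
(Q(9, h(-3)) + b)² = (-¼ + 69/2)² = (137/4)² = 18769/16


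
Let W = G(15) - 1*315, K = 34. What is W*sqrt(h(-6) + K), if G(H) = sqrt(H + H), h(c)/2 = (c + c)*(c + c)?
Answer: sqrt(322)*(-315 + sqrt(30)) ≈ -5554.2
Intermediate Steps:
h(c) = 8*c**2 (h(c) = 2*((c + c)*(c + c)) = 2*((2*c)*(2*c)) = 2*(4*c**2) = 8*c**2)
G(H) = sqrt(2)*sqrt(H) (G(H) = sqrt(2*H) = sqrt(2)*sqrt(H))
W = -315 + sqrt(30) (W = sqrt(2)*sqrt(15) - 1*315 = sqrt(30) - 315 = -315 + sqrt(30) ≈ -309.52)
W*sqrt(h(-6) + K) = (-315 + sqrt(30))*sqrt(8*(-6)**2 + 34) = (-315 + sqrt(30))*sqrt(8*36 + 34) = (-315 + sqrt(30))*sqrt(288 + 34) = (-315 + sqrt(30))*sqrt(322) = sqrt(322)*(-315 + sqrt(30))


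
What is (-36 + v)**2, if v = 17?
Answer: 361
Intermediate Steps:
(-36 + v)**2 = (-36 + 17)**2 = (-19)**2 = 361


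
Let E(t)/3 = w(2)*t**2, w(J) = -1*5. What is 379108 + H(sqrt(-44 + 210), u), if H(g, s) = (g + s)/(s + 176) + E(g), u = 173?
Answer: 131439855/349 + sqrt(166)/349 ≈ 3.7662e+5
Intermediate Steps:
w(J) = -5
E(t) = -15*t**2 (E(t) = 3*(-5*t**2) = -15*t**2)
H(g, s) = -15*g**2 + (g + s)/(176 + s) (H(g, s) = (g + s)/(s + 176) - 15*g**2 = (g + s)/(176 + s) - 15*g**2 = -15*g**2 + (g + s)/(176 + s))
379108 + H(sqrt(-44 + 210), u) = 379108 + (sqrt(-44 + 210) + 173 - 2640*(sqrt(-44 + 210))**2 - 15*173*(sqrt(-44 + 210))**2)/(176 + 173) = 379108 + (sqrt(166) + 173 - 2640*(sqrt(166))**2 - 15*173*(sqrt(166))**2)/349 = 379108 + (sqrt(166) + 173 - 2640*166 - 15*173*166)/349 = 379108 + (sqrt(166) + 173 - 438240 - 430770)/349 = 379108 + (-868837 + sqrt(166))/349 = 379108 + (-868837/349 + sqrt(166)/349) = 131439855/349 + sqrt(166)/349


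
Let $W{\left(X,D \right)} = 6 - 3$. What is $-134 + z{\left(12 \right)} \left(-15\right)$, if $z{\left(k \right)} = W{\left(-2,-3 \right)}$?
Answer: $-179$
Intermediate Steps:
$W{\left(X,D \right)} = 3$ ($W{\left(X,D \right)} = 6 - 3 = 3$)
$z{\left(k \right)} = 3$
$-134 + z{\left(12 \right)} \left(-15\right) = -134 + 3 \left(-15\right) = -134 - 45 = -179$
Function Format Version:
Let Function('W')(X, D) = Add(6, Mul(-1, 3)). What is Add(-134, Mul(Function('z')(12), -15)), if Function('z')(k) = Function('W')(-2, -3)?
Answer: -179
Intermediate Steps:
Function('W')(X, D) = 3 (Function('W')(X, D) = Add(6, -3) = 3)
Function('z')(k) = 3
Add(-134, Mul(Function('z')(12), -15)) = Add(-134, Mul(3, -15)) = Add(-134, -45) = -179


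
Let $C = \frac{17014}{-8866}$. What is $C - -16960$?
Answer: $\frac{75175173}{4433} \approx 16958.0$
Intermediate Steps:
$C = - \frac{8507}{4433}$ ($C = 17014 \left(- \frac{1}{8866}\right) = - \frac{8507}{4433} \approx -1.919$)
$C - -16960 = - \frac{8507}{4433} - -16960 = - \frac{8507}{4433} + 16960 = \frac{75175173}{4433}$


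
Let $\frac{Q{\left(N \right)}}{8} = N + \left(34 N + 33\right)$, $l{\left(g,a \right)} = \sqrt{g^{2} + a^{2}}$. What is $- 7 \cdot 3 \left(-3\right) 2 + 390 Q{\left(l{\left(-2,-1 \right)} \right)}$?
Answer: $103086 + 109200 \sqrt{5} \approx 3.4726 \cdot 10^{5}$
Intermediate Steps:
$l{\left(g,a \right)} = \sqrt{a^{2} + g^{2}}$
$Q{\left(N \right)} = 264 + 280 N$ ($Q{\left(N \right)} = 8 \left(N + \left(34 N + 33\right)\right) = 8 \left(N + \left(33 + 34 N\right)\right) = 8 \left(33 + 35 N\right) = 264 + 280 N$)
$- 7 \cdot 3 \left(-3\right) 2 + 390 Q{\left(l{\left(-2,-1 \right)} \right)} = - 7 \cdot 3 \left(-3\right) 2 + 390 \left(264 + 280 \sqrt{\left(-1\right)^{2} + \left(-2\right)^{2}}\right) = \left(-7\right) \left(-9\right) 2 + 390 \left(264 + 280 \sqrt{1 + 4}\right) = 63 \cdot 2 + 390 \left(264 + 280 \sqrt{5}\right) = 126 + \left(102960 + 109200 \sqrt{5}\right) = 103086 + 109200 \sqrt{5}$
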